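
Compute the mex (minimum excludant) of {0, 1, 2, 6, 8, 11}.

The values 0, 1, 2 are all present; 3 is the first non-negative integer missing from the set.

3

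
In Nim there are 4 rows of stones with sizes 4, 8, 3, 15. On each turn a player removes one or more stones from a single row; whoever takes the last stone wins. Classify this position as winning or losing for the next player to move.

Losing position

Nim-sum: 4 XOR 8 XOR 3 XOR 15 = 0.
The nim-sum is 0, so this is a P-position: the player to move is in a losing position under optimal play.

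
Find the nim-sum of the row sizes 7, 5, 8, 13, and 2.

5

Compute the nim-sum pairwise:
7 ⊕ 5 = 2
2 ⊕ 8 = 10
10 ⊕ 13 = 7
7 ⊕ 2 = 5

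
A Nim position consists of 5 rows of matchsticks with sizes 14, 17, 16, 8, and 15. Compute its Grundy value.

8

Compute the nim-sum pairwise:
14 ^ 17 = 31
31 ^ 16 = 15
15 ^ 8 = 7
7 ^ 15 = 8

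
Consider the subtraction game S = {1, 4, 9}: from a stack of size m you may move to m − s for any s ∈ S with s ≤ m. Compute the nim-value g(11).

1

Build the Grundy sequence with g(k) = mex{g(k−s) : s ∈ {1, 4, 9}, s ≤ k}:
k:     0  1  2  3  4  5  6  7  8  9 10 11
g(k):  0  1  0  1  2  0  1  0  1  2  0  1
So g(11) = 1.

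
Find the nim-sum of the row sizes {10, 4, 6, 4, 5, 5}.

Compute the nim-sum pairwise:
10 XOR 4 = 14
14 XOR 6 = 8
8 XOR 4 = 12
12 XOR 5 = 9
9 XOR 5 = 12

12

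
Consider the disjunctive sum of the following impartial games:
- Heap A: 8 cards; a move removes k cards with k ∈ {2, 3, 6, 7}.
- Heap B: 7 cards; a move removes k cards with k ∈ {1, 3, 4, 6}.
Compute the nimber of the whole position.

2

Build the Grundy sequence for heap A with g(k) = mex{g(k−s) : s ∈ {2, 3, 6, 7}, s ≤ k}:
g(0) = mex{} = 0
g(1) = mex{} = 0
g(2) = mex{0} = 1
g(3) = mex{0} = 1
g(4) = mex{0,1} = 2
g(5) = mex{1} = 0
g(6) = mex{0,1,2} = 3
g(7) = mex{0,2} = 1
g(8) = mex{0,1,3} = 2
So g(8) = 2.
Grundy values for heap B (subtraction set {1, 3, 4, 6}):
g(0) = mex{} = 0
g(1) = mex{0} = 1
g(2) = mex{1} = 0
g(3) = mex{0} = 1
g(4) = mex{0,1} = 2
g(5) = mex{0,1,2} = 3
g(6) = mex{0,1,3} = 2
g(7) = mex{1,2} = 0
So g(7) = 0.
The value of a disjunctive sum is the nim-sum of the parts.
Combined value = 2 ⊕ 0 = 2.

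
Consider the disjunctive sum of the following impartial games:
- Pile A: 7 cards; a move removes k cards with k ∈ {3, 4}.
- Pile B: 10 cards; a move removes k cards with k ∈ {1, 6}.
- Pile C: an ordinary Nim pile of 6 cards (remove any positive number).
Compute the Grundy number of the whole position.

Grundy values for pile A (subtraction set {3, 4}):
k:     0  1  2  3  4  5  6  7
g(k):  0  0  0  1  1  1  2  0
So g(7) = 0.
Grundy values for pile B (subtraction set {1, 6}):
g(0) = mex{} = 0
g(1) = mex{0} = 1
g(2) = mex{1} = 0
g(3) = mex{0} = 1
g(4) = mex{1} = 0
g(5) = mex{0} = 1
g(6) = mex{0,1} = 2
g(7) = mex{1,2} = 0
g(8) = mex{0} = 1
g(9) = mex{1} = 0
g(10) = mex{0} = 1
So g(10) = 1.
Pile C is a plain Nim pile of size 6, so its Grundy value is 6.
The value of a disjunctive sum is the nim-sum of the parts.
Combined value = 0 XOR 1 XOR 6 = 7.

7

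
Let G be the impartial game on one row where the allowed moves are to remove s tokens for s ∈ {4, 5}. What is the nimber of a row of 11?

0

Grundy values for subtraction set {4, 5}:
g(0) = mex{} = 0
g(1) = mex{} = 0
g(2) = mex{} = 0
g(3) = mex{} = 0
g(4) = mex{0} = 1
g(5) = mex{0} = 1
g(6) = mex{0} = 1
g(7) = mex{0} = 1
g(8) = mex{0,1} = 2
g(9) = mex{1} = 0
g(10) = mex{1} = 0
g(11) = mex{1} = 0
So g(11) = 0.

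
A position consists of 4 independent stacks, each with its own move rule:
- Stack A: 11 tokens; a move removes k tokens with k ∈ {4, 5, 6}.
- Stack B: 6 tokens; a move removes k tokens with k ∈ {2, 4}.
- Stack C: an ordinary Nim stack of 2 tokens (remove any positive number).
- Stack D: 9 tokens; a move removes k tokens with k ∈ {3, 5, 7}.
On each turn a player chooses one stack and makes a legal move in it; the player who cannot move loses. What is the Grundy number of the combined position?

1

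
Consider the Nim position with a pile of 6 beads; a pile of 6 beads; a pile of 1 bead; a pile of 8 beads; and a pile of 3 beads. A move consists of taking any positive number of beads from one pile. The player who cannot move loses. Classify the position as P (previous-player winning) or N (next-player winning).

N-position

In binary:
  0110  (6)
  0110  (6)
  0001  (1)
  1000  (8)
  0011  (3)
  ----
  1010  (10)
The nim-sum is 10 ≠ 0, so this is an N-position: the player to move can win.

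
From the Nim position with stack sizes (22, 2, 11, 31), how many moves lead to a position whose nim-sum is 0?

Write each in binary and XOR column by column:
  10110  (22)
  00010  (2)
  01011  (11)
  11111  (31)
  -----
  00000  (0)
The nim-sum is already 0, so every move leaves a nonzero nim-sum — there are no winning moves.

0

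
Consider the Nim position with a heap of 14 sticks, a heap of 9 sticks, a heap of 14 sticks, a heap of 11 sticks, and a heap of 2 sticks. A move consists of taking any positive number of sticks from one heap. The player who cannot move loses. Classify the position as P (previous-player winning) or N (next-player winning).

P-position

Compute the nim-sum pairwise:
14 ^ 9 = 7
7 ^ 14 = 9
9 ^ 11 = 2
2 ^ 2 = 0
The nim-sum is 0, so this is a P-position: the player to move is in a losing position under optimal play.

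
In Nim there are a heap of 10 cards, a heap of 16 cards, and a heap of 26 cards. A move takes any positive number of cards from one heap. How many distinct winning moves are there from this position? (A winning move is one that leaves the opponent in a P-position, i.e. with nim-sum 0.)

Write each in binary and XOR column by column:
  01010  (10)
  10000  (16)
  11010  (26)
  -----
  00000  (0)
The nim-sum is already 0, so every move leaves a nonzero nim-sum — there are no winning moves.

0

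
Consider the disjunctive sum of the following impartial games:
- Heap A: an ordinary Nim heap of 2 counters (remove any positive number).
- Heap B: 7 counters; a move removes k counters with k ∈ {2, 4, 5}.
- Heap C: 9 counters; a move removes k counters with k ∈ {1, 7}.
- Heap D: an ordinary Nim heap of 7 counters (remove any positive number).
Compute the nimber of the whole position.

Heap A is a plain Nim heap of size 2, so its Grundy value is 2.
Build the Grundy sequence for heap B with g(k) = mex{g(k−s) : s ∈ {2, 4, 5}, s ≤ k}:
k:     0  1  2  3  4  5  6  7
g(k):  0  0  1  1  2  2  3  0
So g(7) = 0.
For heap C, compute g(0), g(1), … with moves {1, 7}:
k:     0  1  2  3  4  5  6  7  8  9
g(k):  0  1  0  1  0  1  0  1  0  1
So g(9) = 1.
Heap D is a plain Nim heap of size 7, so its Grundy value is 7.
By the Sprague-Grundy theorem, the Grundy value of a sum of independent games is the XOR of the component values.
Combined value = 2 XOR 0 XOR 1 XOR 7 = 4.

4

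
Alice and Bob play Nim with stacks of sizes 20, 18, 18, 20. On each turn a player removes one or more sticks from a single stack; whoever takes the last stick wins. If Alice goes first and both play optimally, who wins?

Bob wins

Nim-sum: 20 ⊕ 18 ⊕ 18 ⊕ 20 = 0.
The nim-sum is 0, so this is a P-position: the player to move is in a losing position under optimal play; Alice is about to move from it and so loses — Bob wins.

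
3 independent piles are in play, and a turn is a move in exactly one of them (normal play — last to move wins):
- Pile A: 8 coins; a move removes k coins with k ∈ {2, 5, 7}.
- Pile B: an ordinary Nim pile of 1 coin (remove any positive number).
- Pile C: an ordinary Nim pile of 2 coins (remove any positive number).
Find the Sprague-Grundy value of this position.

Build the Grundy sequence for pile A with g(k) = mex{g(k−s) : s ∈ {2, 5, 7}, s ≤ k}:
k:     0  1  2  3  4  5  6  7  8
g(k):  0  0  1  1  0  2  1  3  2
So g(8) = 2.
Pile B is a plain Nim pile of size 1, so its Grundy value is 1.
Pile C is a plain Nim pile of size 2, so its Grundy value is 2.
By the Sprague-Grundy theorem, the Grundy value of a sum of independent games is the XOR of the component values.
Combined value = 2 XOR 1 XOR 2 = 1.

1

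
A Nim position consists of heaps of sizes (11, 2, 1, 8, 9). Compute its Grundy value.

Write each in binary and XOR column by column:
  1011  (11)
  0010  (2)
  0001  (1)
  1000  (8)
  1001  (9)
  ----
  1001  (9)

9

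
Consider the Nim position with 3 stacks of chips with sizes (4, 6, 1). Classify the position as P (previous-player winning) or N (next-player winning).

In binary:
  100  (4)
  110  (6)
  001  (1)
  ---
  011  (3)
The nim-sum is 3 ≠ 0, so this is an N-position: the player to move can win.

N-position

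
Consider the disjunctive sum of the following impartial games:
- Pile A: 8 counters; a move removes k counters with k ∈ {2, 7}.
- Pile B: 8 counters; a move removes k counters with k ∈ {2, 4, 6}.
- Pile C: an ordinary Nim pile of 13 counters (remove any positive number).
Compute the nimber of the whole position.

For pile A, compute g(0), g(1), … with moves {2, 7}:
g(0) = mex{} = 0
g(1) = mex{} = 0
g(2) = mex{0} = 1
g(3) = mex{0} = 1
g(4) = mex{1} = 0
g(5) = mex{1} = 0
g(6) = mex{0} = 1
g(7) = mex{0} = 1
g(8) = mex{0,1} = 2
So g(8) = 2.
Grundy values for pile B (subtraction set {2, 4, 6}):
g(0) = mex{} = 0
g(1) = mex{} = 0
g(2) = mex{0} = 1
g(3) = mex{0} = 1
g(4) = mex{0,1} = 2
g(5) = mex{0,1} = 2
g(6) = mex{0,1,2} = 3
g(7) = mex{0,1,2} = 3
g(8) = mex{1,2,3} = 0
So g(8) = 0.
Pile C is a plain Nim pile of size 13, so its Grundy value is 13.
The value of a disjunctive sum is the nim-sum of the parts.
Combined value = 2 ⊕ 0 ⊕ 13 = 15.

15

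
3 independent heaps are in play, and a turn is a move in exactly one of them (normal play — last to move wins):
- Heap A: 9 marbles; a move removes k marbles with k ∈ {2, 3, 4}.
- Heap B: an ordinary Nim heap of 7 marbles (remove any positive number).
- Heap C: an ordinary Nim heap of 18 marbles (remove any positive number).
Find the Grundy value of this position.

20

For heap A, compute g(0), g(1), … with moves {2, 3, 4}:
g(0) = mex{} = 0
g(1) = mex{} = 0
g(2) = mex{0} = 1
g(3) = mex{0} = 1
g(4) = mex{0,1} = 2
g(5) = mex{0,1} = 2
g(6) = mex{1,2} = 0
g(7) = mex{1,2} = 0
g(8) = mex{0,2} = 1
g(9) = mex{0,2} = 1
So g(9) = 1.
Heap B is a plain Nim heap of size 7, so its Grundy value is 7.
Heap C is a plain Nim heap of size 18, so its Grundy value is 18.
The value of a disjunctive sum is the nim-sum of the parts.
Combined value = 1 ⊕ 7 ⊕ 18 = 20.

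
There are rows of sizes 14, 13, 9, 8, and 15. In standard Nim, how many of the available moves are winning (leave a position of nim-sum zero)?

Compute the nim-sum pairwise:
14 ^ 13 = 3
3 ^ 9 = 10
10 ^ 8 = 2
2 ^ 15 = 13
The overall nim-sum is X = 13. A row of size p has a winning move iff p XOR X < p (reduce it to p XOR X).
  14: 14 XOR 13 = 3 < 14 — winning move (to 3).
  13: 13 XOR 13 = 0 < 13 — winning move (to 0).
  9: 9 XOR 13 = 4 < 9 — winning move (to 4).
  8: 8 XOR 13 = 5 < 8 — winning move (to 5).
  15: 15 XOR 13 = 2 < 15 — winning move (to 2).
That gives 5 winning moves.

5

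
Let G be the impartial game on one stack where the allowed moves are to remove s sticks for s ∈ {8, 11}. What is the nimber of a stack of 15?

Grundy values for subtraction set {8, 11}:
k:     0  1  2  3  4  5  6  7  8  9 10 11 12 13 14 15
g(k):  0  0  0  0  0  0  0  0  1  1  1  1  1  1  1  1
So g(15) = 1.

1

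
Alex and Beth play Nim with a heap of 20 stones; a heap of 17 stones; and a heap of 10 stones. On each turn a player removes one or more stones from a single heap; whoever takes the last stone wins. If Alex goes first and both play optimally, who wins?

Write each in binary and XOR column by column:
  10100  (20)
  10001  (17)
  01010  (10)
  -----
  01111  (15)
The nim-sum is 15 ≠ 0, so this is an N-position: the player to move can win; Alex has a winning move.

Alex wins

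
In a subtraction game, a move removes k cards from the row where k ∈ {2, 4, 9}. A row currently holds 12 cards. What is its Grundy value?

Compute g(0), g(1), … for moves {2, 4, 9}:
k:     0  1  2  3  4  5  6  7  8  9 10 11 12
g(k):  0  0  1  1  2  2  0  0  1  1  2  2  0
So g(12) = 0.

0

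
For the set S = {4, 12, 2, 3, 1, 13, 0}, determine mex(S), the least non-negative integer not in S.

The values 0, 1, 2, 3, 4 are all present; 5 is the first non-negative integer missing from the set.

5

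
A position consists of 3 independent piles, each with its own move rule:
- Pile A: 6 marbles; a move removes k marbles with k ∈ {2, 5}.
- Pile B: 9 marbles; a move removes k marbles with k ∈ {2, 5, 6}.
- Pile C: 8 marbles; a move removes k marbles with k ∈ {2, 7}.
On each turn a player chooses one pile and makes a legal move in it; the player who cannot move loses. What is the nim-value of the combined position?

For pile A, compute g(0), g(1), … with moves {2, 5}:
g(0) = mex{} = 0
g(1) = mex{} = 0
g(2) = mex{0} = 1
g(3) = mex{0} = 1
g(4) = mex{1} = 0
g(5) = mex{0,1} = 2
g(6) = mex{0} = 1
So g(6) = 1.
Grundy values for pile B (subtraction set {2, 5, 6}):
k:     0  1  2  3  4  5  6  7  8  9
g(k):  0  0  1  1  0  2  1  3  0  2
So g(9) = 2.
Grundy values for pile C (subtraction set {2, 7}):
g(0) = mex{} = 0
g(1) = mex{} = 0
g(2) = mex{0} = 1
g(3) = mex{0} = 1
g(4) = mex{1} = 0
g(5) = mex{1} = 0
g(6) = mex{0} = 1
g(7) = mex{0} = 1
g(8) = mex{0,1} = 2
So g(8) = 2.
The value of a disjunctive sum is the nim-sum of the parts.
Combined value = 1 XOR 2 XOR 2 = 1.

1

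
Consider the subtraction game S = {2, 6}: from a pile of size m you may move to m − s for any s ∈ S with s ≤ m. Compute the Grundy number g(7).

Grundy values for subtraction set {2, 6}:
k:     0  1  2  3  4  5  6  7
g(k):  0  0  1  1  0  0  1  1
So g(7) = 1.

1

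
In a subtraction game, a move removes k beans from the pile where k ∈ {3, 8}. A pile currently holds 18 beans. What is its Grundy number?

0

Build the Grundy sequence with g(k) = mex{g(k−s) : s ∈ {3, 8}, s ≤ k}:
k:     0  1  2  3  4  5  6  7  8  9 10 11 12 13 14 15 16 17 18
g(k):  0  0  0  1  1  1  0  0  2  1  1  0  0  0  1  1  1  0  0
So g(18) = 0.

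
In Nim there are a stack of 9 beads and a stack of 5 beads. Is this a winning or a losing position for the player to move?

Winning position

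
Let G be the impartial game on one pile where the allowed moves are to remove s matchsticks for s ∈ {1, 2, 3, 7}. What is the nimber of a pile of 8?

Compute g(0), g(1), … for moves {1, 2, 3, 7}:
g(0) = mex{} = 0
g(1) = mex{0} = 1
g(2) = mex{0,1} = 2
g(3) = mex{0,1,2} = 3
g(4) = mex{1,2,3} = 0
g(5) = mex{0,2,3} = 1
g(6) = mex{0,1,3} = 2
g(7) = mex{0,1,2} = 3
g(8) = mex{1,2,3} = 0
So g(8) = 0.

0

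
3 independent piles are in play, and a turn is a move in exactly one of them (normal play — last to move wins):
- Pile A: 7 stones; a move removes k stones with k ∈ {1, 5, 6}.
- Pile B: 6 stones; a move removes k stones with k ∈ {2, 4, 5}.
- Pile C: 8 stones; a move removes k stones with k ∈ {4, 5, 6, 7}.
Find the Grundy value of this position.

2

For pile A, compute g(0), g(1), … with moves {1, 5, 6}:
k:     0  1  2  3  4  5  6  7
g(k):  0  1  0  1  0  1  2  3
So g(7) = 3.
Grundy values for pile B (subtraction set {2, 4, 5}):
k:     0  1  2  3  4  5  6
g(k):  0  0  1  1  2  2  3
So g(6) = 3.
Grundy values for pile C (subtraction set {4, 5, 6, 7}):
k:     0  1  2  3  4  5  6  7  8
g(k):  0  0  0  0  1  1  1  1  2
So g(8) = 2.
The value of a disjunctive sum is the nim-sum of the parts.
Combined value = 3 XOR 3 XOR 2 = 2.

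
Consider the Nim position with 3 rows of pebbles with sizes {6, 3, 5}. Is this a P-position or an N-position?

Bitwise XOR of the heap sizes:
  110  (6)
  011  (3)
  101  (5)
  ---
  000  (0)
The nim-sum is 0, so this is a P-position: the player to move is in a losing position under optimal play.

P-position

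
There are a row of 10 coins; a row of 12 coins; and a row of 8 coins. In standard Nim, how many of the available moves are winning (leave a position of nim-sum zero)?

Compute the nim-sum pairwise:
10 ⊕ 12 = 6
6 ⊕ 8 = 14
The overall nim-sum is X = 14. A row of size p has a winning move iff p XOR X < p (reduce it to p XOR X).
  10: 10 XOR 14 = 4 < 10 — winning move (to 4).
  12: 12 XOR 14 = 2 < 12 — winning move (to 2).
  8: 8 XOR 14 = 6 < 8 — winning move (to 6).
That gives 3 winning moves.

3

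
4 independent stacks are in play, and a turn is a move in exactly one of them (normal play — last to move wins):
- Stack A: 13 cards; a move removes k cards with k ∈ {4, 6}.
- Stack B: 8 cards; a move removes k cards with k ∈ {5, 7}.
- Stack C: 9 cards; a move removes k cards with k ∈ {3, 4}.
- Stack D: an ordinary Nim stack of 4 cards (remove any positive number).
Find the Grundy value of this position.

For stack A, compute g(0), g(1), … with moves {4, 6}:
k:     0  1  2  3  4  5  6  7  8  9 10 11 12 13
g(k):  0  0  0  0  1  1  1  1  2  2  0  0  0  0
So g(13) = 0.
For stack B, compute g(0), g(1), … with moves {5, 7}:
k:     0  1  2  3  4  5  6  7  8
g(k):  0  0  0  0  0  1  1  1  1
So g(8) = 1.
For stack C, compute g(0), g(1), … with moves {3, 4}:
g(0) = mex{} = 0
g(1) = mex{} = 0
g(2) = mex{} = 0
g(3) = mex{0} = 1
g(4) = mex{0} = 1
g(5) = mex{0} = 1
g(6) = mex{0,1} = 2
g(7) = mex{1} = 0
g(8) = mex{1} = 0
g(9) = mex{1,2} = 0
So g(9) = 0.
Stack D is a plain Nim stack of size 4, so its Grundy value is 4.
The value of a disjunctive sum is the nim-sum of the parts.
Combined value = 0 XOR 1 XOR 0 XOR 4 = 5.

5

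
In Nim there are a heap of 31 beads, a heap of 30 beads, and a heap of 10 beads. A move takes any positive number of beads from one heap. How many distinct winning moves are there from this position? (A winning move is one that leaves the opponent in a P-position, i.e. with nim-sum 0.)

Compute the nim-sum pairwise:
31 XOR 30 = 1
1 XOR 10 = 11
The overall nim-sum is X = 11. A heap of size p has a winning move iff p XOR X < p (reduce it to p XOR X).
  31: 31 XOR 11 = 20 < 31 — winning move (to 20).
  30: 30 XOR 11 = 21 < 30 — winning move (to 21).
  10: 10 XOR 11 = 1 < 10 — winning move (to 1).
That gives 3 winning moves.

3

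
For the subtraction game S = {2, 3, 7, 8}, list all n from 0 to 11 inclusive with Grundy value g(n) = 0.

0, 1, 5, 6, 10, 11

Compute g(0), g(1), … for moves {2, 3, 7, 8}:
g(0) = mex{} = 0
g(1) = mex{} = 0
g(2) = mex{0} = 1
g(3) = mex{0} = 1
g(4) = mex{0,1} = 2
g(5) = mex{1} = 0
g(6) = mex{1,2} = 0
g(7) = mex{0,2} = 1
g(8) = mex{0} = 1
g(9) = mex{0,1} = 2
g(10) = mex{1} = 0
g(11) = mex{1,2} = 0
The P-positions (g = 0) in 0..11 are 0, 1, 5, 6, 10, 11.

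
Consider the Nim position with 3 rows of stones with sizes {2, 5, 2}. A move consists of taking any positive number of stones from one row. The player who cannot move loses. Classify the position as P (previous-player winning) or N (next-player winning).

N-position

Bitwise XOR of the heap sizes:
  010  (2)
  101  (5)
  010  (2)
  ---
  101  (5)
The nim-sum is 5 ≠ 0, so this is an N-position: the player to move can win.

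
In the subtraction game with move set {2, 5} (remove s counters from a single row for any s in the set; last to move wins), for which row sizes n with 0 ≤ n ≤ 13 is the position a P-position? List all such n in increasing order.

0, 1, 4, 7, 8, 11

Build the Grundy sequence with g(k) = mex{g(k−s) : s ∈ {2, 5}, s ≤ k}:
g(0) = mex{} = 0
g(1) = mex{} = 0
g(2) = mex{0} = 1
g(3) = mex{0} = 1
g(4) = mex{1} = 0
g(5) = mex{0,1} = 2
g(6) = mex{0} = 1
g(7) = mex{1,2} = 0
g(8) = mex{1} = 0
g(9) = mex{0} = 1
g(10) = mex{0,2} = 1
g(11) = mex{1} = 0
g(12) = mex{0,1} = 2
g(13) = mex{0} = 1
The P-positions (g = 0) in 0..13 are 0, 1, 4, 7, 8, 11.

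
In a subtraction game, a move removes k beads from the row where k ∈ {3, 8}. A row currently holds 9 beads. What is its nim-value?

Build the Grundy sequence with g(k) = mex{g(k−s) : s ∈ {3, 8}, s ≤ k}:
g(0) = mex{} = 0
g(1) = mex{} = 0
g(2) = mex{} = 0
g(3) = mex{0} = 1
g(4) = mex{0} = 1
g(5) = mex{0} = 1
g(6) = mex{1} = 0
g(7) = mex{1} = 0
g(8) = mex{0,1} = 2
g(9) = mex{0} = 1
So g(9) = 1.

1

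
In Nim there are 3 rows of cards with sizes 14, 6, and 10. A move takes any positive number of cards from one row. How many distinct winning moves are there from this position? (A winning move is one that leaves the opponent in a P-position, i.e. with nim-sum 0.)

3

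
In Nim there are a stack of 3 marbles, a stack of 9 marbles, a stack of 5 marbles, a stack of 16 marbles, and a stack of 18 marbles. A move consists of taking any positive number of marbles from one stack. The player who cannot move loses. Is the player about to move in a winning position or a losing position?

Compute the nim-sum pairwise:
3 XOR 9 = 10
10 XOR 5 = 15
15 XOR 16 = 31
31 XOR 18 = 13
The nim-sum is 13 ≠ 0, so this is an N-position: the player to move can win.

Winning position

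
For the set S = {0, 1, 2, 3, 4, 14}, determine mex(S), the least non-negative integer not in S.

5

The values 0, 1, 2, 3, 4 are all present; 5 is the first non-negative integer missing from the set.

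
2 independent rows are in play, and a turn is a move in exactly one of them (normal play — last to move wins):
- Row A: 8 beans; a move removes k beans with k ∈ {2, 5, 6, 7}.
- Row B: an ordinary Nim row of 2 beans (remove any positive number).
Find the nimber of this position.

0

For row A, compute g(0), g(1), … with moves {2, 5, 6, 7}:
k:     0  1  2  3  4  5  6  7  8
g(k):  0  0  1  1  0  2  1  3  2
So g(8) = 2.
Row B is a plain Nim row of size 2, so its Grundy value is 2.
The value of a disjunctive sum is the nim-sum of the parts.
Combined value = 2 ⊕ 2 = 0.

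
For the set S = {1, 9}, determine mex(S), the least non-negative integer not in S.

0 is not in the set, so the mex is 0.

0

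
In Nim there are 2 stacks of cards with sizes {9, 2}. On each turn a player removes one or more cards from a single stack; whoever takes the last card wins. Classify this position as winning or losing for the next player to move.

Compute the nim-sum pairwise:
9 ^ 2 = 11
The nim-sum is 11 ≠ 0, so this is an N-position: the player to move can win.

Winning position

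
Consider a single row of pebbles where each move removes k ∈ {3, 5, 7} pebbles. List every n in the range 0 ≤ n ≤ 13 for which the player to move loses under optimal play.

Grundy values for subtraction set {3, 5, 7}:
g(0) = mex{} = 0
g(1) = mex{} = 0
g(2) = mex{} = 0
g(3) = mex{0} = 1
g(4) = mex{0} = 1
g(5) = mex{0} = 1
g(6) = mex{0,1} = 2
g(7) = mex{0,1} = 2
g(8) = mex{0,1} = 2
g(9) = mex{0,1,2} = 3
g(10) = mex{1,2} = 0
g(11) = mex{1,2} = 0
g(12) = mex{1,2,3} = 0
g(13) = mex{0,2} = 1
The P-positions (g = 0) in 0..13 are 0, 1, 2, 10, 11, 12.

0, 1, 2, 10, 11, 12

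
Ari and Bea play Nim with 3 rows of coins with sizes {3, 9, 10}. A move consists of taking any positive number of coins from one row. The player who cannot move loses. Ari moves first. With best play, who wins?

Bea wins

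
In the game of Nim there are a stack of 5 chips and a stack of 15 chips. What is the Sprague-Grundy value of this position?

10

Write each in binary and XOR column by column:
  0101  (5)
  1111  (15)
  ----
  1010  (10)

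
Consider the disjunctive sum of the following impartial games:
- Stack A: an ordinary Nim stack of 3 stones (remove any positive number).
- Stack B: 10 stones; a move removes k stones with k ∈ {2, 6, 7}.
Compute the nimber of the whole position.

Stack A is a plain Nim stack of size 3, so its Grundy value is 3.
Build the Grundy sequence for stack B with g(k) = mex{g(k−s) : s ∈ {2, 6, 7}, s ≤ k}:
g(0) = mex{} = 0
g(1) = mex{} = 0
g(2) = mex{0} = 1
g(3) = mex{0} = 1
g(4) = mex{1} = 0
g(5) = mex{1} = 0
g(6) = mex{0} = 1
g(7) = mex{0} = 1
g(8) = mex{0,1} = 2
g(9) = mex{1} = 0
g(10) = mex{0,1,2} = 3
So g(10) = 3.
By the Sprague-Grundy theorem, the Grundy value of a sum of independent games is the XOR of the component values.
Combined value = 3 XOR 3 = 0.

0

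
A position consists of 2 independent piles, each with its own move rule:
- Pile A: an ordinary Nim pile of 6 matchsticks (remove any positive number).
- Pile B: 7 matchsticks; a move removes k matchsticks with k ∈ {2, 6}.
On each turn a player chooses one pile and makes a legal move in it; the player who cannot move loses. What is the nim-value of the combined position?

Pile A is a plain Nim pile of size 6, so its Grundy value is 6.
For pile B, compute g(0), g(1), … with moves {2, 6}:
k:     0  1  2  3  4  5  6  7
g(k):  0  0  1  1  0  0  1  1
So g(7) = 1.
The value of a disjunctive sum is the nim-sum of the parts.
Combined value = 6 ⊕ 1 = 7.

7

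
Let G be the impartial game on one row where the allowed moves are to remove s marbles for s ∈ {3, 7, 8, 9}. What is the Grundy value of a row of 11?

Compute g(0), g(1), … for moves {3, 7, 8, 9}:
k:     0  1  2  3  4  5  6  7  8  9 10 11
g(k):  0  0  0  1  1  1  0  2  2  1  3  3
So g(11) = 3.

3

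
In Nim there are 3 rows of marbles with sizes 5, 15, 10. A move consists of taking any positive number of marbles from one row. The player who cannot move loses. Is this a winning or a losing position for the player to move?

Compute the nim-sum pairwise:
5 XOR 15 = 10
10 XOR 10 = 0
The nim-sum is 0, so this is a P-position: the player to move is in a losing position under optimal play.

Losing position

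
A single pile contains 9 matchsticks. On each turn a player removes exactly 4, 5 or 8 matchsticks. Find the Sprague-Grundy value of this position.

Grundy values for subtraction set {4, 5, 8}:
k:     0  1  2  3  4  5  6  7  8  9
g(k):  0  0  0  0  1  1  1  1  2  2
So g(9) = 2.

2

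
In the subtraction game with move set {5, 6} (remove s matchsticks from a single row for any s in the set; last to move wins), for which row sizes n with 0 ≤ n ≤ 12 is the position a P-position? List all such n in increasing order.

Compute g(0), g(1), … for moves {5, 6}:
k:     0  1  2  3  4  5  6  7  8  9 10 11 12
g(k):  0  0  0  0  0  1  1  1  1  1  2  0  0
The P-positions (g = 0) in 0..12 are 0, 1, 2, 3, 4, 11, 12.

0, 1, 2, 3, 4, 11, 12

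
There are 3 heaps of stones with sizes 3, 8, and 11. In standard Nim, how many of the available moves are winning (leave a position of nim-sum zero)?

0

Nim-sum: 3 ⊕ 8 ⊕ 11 = 0.
The nim-sum is already 0, so every move leaves a nonzero nim-sum — there are no winning moves.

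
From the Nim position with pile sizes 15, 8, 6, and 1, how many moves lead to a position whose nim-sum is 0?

Bitwise XOR of the heap sizes:
  1111  (15)
  1000  (8)
  0110  (6)
  0001  (1)
  ----
  0000  (0)
The nim-sum is already 0, so every move leaves a nonzero nim-sum — there are no winning moves.

0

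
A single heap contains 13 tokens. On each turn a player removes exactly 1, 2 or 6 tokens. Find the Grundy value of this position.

3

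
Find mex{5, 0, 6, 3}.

1

0 is in the set but 1 is not, so the mex is 1.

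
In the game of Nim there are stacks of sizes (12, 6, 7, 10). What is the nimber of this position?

Nim-sum: 12 ^ 6 ^ 7 ^ 10 = 7.

7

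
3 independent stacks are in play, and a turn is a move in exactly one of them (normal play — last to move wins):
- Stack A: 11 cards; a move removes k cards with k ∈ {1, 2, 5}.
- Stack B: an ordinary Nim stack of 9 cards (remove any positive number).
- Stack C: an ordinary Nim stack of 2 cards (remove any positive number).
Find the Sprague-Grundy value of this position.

Grundy values for stack A (subtraction set {1, 2, 5}):
k:     0  1  2  3  4  5  6  7  8  9 10 11
g(k):  0  1  2  0  1  2  0  1  2  0  1  2
So g(11) = 2.
Stack B is a plain Nim stack of size 9, so its Grundy value is 9.
Stack C is a plain Nim stack of size 2, so its Grundy value is 2.
By the Sprague-Grundy theorem, the Grundy value of a sum of independent games is the XOR of the component values.
Combined value = 2 XOR 9 XOR 2 = 9.

9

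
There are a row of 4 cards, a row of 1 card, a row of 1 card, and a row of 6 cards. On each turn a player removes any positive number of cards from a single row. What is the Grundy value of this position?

2

Nim-sum: 4 XOR 1 XOR 1 XOR 6 = 2.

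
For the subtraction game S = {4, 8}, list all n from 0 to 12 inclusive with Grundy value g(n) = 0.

Build the Grundy sequence with g(k) = mex{g(k−s) : s ∈ {4, 8}, s ≤ k}:
k:     0  1  2  3  4  5  6  7  8  9 10 11 12
g(k):  0  0  0  0  1  1  1  1  2  2  2  2  0
The P-positions (g = 0) in 0..12 are 0, 1, 2, 3, 12.

0, 1, 2, 3, 12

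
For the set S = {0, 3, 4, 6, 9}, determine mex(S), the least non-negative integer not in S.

1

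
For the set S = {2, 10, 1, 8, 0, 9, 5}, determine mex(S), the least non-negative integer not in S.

3

The values 0, 1, 2 are all present; 3 is the first non-negative integer missing from the set.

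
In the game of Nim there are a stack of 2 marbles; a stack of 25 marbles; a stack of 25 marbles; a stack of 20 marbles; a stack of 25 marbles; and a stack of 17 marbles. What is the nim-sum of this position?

30

Compute the nim-sum pairwise:
2 ⊕ 25 = 27
27 ⊕ 25 = 2
2 ⊕ 20 = 22
22 ⊕ 25 = 15
15 ⊕ 17 = 30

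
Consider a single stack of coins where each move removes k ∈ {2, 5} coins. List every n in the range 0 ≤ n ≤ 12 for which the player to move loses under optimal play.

0, 1, 4, 7, 8, 11

Grundy values for subtraction set {2, 5}:
k:     0  1  2  3  4  5  6  7  8  9 10 11 12
g(k):  0  0  1  1  0  2  1  0  0  1  1  0  2
The P-positions (g = 0) in 0..12 are 0, 1, 4, 7, 8, 11.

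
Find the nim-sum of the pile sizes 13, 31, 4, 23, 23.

22

Compute the nim-sum pairwise:
13 XOR 31 = 18
18 XOR 4 = 22
22 XOR 23 = 1
1 XOR 23 = 22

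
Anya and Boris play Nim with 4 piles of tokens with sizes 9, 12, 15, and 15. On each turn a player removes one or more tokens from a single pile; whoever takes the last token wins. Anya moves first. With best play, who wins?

Nim-sum: 9 ⊕ 12 ⊕ 15 ⊕ 15 = 5.
The nim-sum is 5 ≠ 0, so this is an N-position: the player to move can win; Anya has a winning move.

Anya wins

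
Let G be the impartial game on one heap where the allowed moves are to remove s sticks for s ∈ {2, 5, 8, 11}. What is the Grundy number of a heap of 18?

Grundy values for subtraction set {2, 5, 8, 11}:
k:     0  1  2  3  4  5  6  7  8  9 10 11 12 13 14 15 16 17 18
g(k):  0  0  1  1  0  2  1  0  2  1  0  2  1  0  0  1  1  0  2
So g(18) = 2.

2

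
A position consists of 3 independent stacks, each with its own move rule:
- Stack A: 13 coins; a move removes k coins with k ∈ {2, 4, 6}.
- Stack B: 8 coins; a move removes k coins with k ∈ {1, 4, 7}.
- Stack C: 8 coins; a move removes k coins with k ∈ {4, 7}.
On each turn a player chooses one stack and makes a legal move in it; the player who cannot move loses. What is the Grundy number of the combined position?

0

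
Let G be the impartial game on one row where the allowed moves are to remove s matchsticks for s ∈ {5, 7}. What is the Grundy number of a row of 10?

Grundy values for subtraction set {5, 7}:
k:     0  1  2  3  4  5  6  7  8  9 10
g(k):  0  0  0  0  0  1  1  1  1  1  2
So g(10) = 2.

2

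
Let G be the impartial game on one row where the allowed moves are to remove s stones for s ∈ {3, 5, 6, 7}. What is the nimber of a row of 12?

0

Build the Grundy sequence with g(k) = mex{g(k−s) : s ∈ {3, 5, 6, 7}, s ≤ k}:
k:     0  1  2  3  4  5  6  7  8  9 10 11 12
g(k):  0  0  0  1  1  1  2  2  2  3  0  0  0
So g(12) = 0.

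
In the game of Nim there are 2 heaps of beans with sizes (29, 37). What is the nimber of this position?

Compute the nim-sum pairwise:
29 ⊕ 37 = 56

56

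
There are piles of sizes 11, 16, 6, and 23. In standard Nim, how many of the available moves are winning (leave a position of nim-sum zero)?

In binary:
  01011  (11)
  10000  (16)
  00110  (6)
  10111  (23)
  -----
  01010  (10)
The overall nim-sum is X = 10. A pile of size p has a winning move iff p XOR X < p (reduce it to p XOR X).
  11: 11 XOR 10 = 1 < 11 — winning move (to 1).
  16: 16 XOR 10 = 26 ≥ 16 — no move.
  6: 6 XOR 10 = 12 ≥ 6 — no move.
  23: 23 XOR 10 = 29 ≥ 23 — no move.
That gives 1 winning move.

1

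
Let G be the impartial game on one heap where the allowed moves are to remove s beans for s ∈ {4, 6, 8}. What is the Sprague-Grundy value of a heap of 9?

2

Grundy values for subtraction set {4, 6, 8}:
k:     0  1  2  3  4  5  6  7  8  9
g(k):  0  0  0  0  1  1  1  1  2  2
So g(9) = 2.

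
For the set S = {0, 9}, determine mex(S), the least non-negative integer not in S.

1

0 is in the set but 1 is not, so the mex is 1.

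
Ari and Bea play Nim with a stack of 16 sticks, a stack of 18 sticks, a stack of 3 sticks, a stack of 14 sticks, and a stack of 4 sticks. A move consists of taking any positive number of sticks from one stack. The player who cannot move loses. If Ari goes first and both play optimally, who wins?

Compute the nim-sum pairwise:
16 XOR 18 = 2
2 XOR 3 = 1
1 XOR 14 = 15
15 XOR 4 = 11
The nim-sum is 11 ≠ 0, so this is an N-position: the player to move can win; Ari has a winning move.

Ari wins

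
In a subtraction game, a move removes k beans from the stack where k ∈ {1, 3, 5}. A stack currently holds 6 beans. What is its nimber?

0

Build the Grundy sequence with g(k) = mex{g(k−s) : s ∈ {1, 3, 5}, s ≤ k}:
g(0) = mex{} = 0
g(1) = mex{0} = 1
g(2) = mex{1} = 0
g(3) = mex{0} = 1
g(4) = mex{1} = 0
g(5) = mex{0} = 1
g(6) = mex{1} = 0
So g(6) = 0.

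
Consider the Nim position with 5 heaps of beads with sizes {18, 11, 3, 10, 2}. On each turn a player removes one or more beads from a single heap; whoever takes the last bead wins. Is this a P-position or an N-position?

Nim-sum: 18 ^ 11 ^ 3 ^ 10 ^ 2 = 18.
The nim-sum is 18 ≠ 0, so this is an N-position: the player to move can win.

N-position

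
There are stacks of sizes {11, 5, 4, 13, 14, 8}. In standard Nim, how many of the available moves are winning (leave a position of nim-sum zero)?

Nim-sum: 11 XOR 5 XOR 4 XOR 13 XOR 14 XOR 8 = 1.
The overall nim-sum is X = 1. A stack of size p has a winning move iff p XOR X < p (reduce it to p XOR X).
  11: 11 XOR 1 = 10 < 11 — winning move (to 10).
  5: 5 XOR 1 = 4 < 5 — winning move (to 4).
  4: 4 XOR 1 = 5 ≥ 4 — no move.
  13: 13 XOR 1 = 12 < 13 — winning move (to 12).
  14: 14 XOR 1 = 15 ≥ 14 — no move.
  8: 8 XOR 1 = 9 ≥ 8 — no move.
That gives 3 winning moves.

3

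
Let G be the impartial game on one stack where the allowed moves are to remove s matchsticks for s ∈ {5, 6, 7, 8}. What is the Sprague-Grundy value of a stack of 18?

1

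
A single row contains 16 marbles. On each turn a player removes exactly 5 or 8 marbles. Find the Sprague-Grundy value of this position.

0

Grundy values for subtraction set {5, 8}:
k:     0  1  2  3  4  5  6  7  8  9 10 11 12 13 14 15 16
g(k):  0  0  0  0  0  1  1  1  1  1  2  2  2  0  0  0  0
So g(16) = 0.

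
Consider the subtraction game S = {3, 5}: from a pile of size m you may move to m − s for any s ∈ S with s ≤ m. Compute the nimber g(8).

0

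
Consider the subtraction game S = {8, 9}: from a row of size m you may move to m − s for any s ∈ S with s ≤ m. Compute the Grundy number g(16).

2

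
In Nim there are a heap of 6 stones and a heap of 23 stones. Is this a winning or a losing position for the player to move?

Winning position

Compute the nim-sum pairwise:
6 ^ 23 = 17
The nim-sum is 17 ≠ 0, so this is an N-position: the player to move can win.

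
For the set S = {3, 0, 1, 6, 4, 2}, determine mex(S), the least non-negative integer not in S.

The values 0, 1, 2, 3, 4 are all present; 5 is the first non-negative integer missing from the set.

5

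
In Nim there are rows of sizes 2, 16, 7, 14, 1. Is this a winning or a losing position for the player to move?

Winning position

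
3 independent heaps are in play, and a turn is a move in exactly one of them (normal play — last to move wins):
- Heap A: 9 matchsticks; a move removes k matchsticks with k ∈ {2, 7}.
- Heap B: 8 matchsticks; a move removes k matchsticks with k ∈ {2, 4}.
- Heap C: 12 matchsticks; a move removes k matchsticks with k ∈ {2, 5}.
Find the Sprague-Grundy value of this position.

Build the Grundy sequence for heap A with g(k) = mex{g(k−s) : s ∈ {2, 7}, s ≤ k}:
g(0) = mex{} = 0
g(1) = mex{} = 0
g(2) = mex{0} = 1
g(3) = mex{0} = 1
g(4) = mex{1} = 0
g(5) = mex{1} = 0
g(6) = mex{0} = 1
g(7) = mex{0} = 1
g(8) = mex{0,1} = 2
g(9) = mex{1} = 0
So g(9) = 0.
Build the Grundy sequence for heap B with g(k) = mex{g(k−s) : s ∈ {2, 4}, s ≤ k}:
g(0) = mex{} = 0
g(1) = mex{} = 0
g(2) = mex{0} = 1
g(3) = mex{0} = 1
g(4) = mex{0,1} = 2
g(5) = mex{0,1} = 2
g(6) = mex{1,2} = 0
g(7) = mex{1,2} = 0
g(8) = mex{0,2} = 1
So g(8) = 1.
Build the Grundy sequence for heap C with g(k) = mex{g(k−s) : s ∈ {2, 5}, s ≤ k}:
g(0) = mex{} = 0
g(1) = mex{} = 0
g(2) = mex{0} = 1
g(3) = mex{0} = 1
g(4) = mex{1} = 0
g(5) = mex{0,1} = 2
g(6) = mex{0} = 1
g(7) = mex{1,2} = 0
g(8) = mex{1} = 0
g(9) = mex{0} = 1
g(10) = mex{0,2} = 1
g(11) = mex{1} = 0
g(12) = mex{0,1} = 2
So g(12) = 2.
By the Sprague-Grundy theorem, the Grundy value of a sum of independent games is the XOR of the component values.
Combined value = 0 XOR 1 XOR 2 = 3.

3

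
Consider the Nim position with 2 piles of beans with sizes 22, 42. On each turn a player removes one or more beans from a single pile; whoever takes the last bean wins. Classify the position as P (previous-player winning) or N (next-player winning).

Compute the nim-sum pairwise:
22 ^ 42 = 60
The nim-sum is 60 ≠ 0, so this is an N-position: the player to move can win.

N-position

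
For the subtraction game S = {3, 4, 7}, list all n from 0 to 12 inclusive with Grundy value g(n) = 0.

0, 1, 2, 10, 11, 12

Grundy values for subtraction set {3, 4, 7}:
k:     0  1  2  3  4  5  6  7  8  9 10 11 12
g(k):  0  0  0  1  1  1  2  2  2  3  0  0  0
The P-positions (g = 0) in 0..12 are 0, 1, 2, 10, 11, 12.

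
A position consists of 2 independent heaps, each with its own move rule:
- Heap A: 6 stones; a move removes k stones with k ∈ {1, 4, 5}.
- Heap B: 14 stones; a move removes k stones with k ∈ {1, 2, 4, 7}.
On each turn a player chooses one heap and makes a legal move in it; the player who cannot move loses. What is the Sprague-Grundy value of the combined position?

For heap A, compute g(0), g(1), … with moves {1, 4, 5}:
g(0) = mex{} = 0
g(1) = mex{0} = 1
g(2) = mex{1} = 0
g(3) = mex{0} = 1
g(4) = mex{0,1} = 2
g(5) = mex{0,1,2} = 3
g(6) = mex{0,1,3} = 2
So g(6) = 2.
For heap B, compute g(0), g(1), … with moves {1, 2, 4, 7}:
g(0) = mex{} = 0
g(1) = mex{0} = 1
g(2) = mex{0,1} = 2
g(3) = mex{1,2} = 0
g(4) = mex{0,2} = 1
g(5) = mex{0,1} = 2
g(6) = mex{1,2} = 0
g(7) = mex{0,2} = 1
g(8) = mex{0,1} = 2
g(9) = mex{1,2} = 0
g(10) = mex{0,2} = 1
g(11) = mex{0,1} = 2
g(12) = mex{1,2} = 0
g(13) = mex{0,2} = 1
g(14) = mex{0,1} = 2
So g(14) = 2.
By the Sprague-Grundy theorem, the Grundy value of a sum of independent games is the XOR of the component values.
Combined value = 2 XOR 2 = 0.

0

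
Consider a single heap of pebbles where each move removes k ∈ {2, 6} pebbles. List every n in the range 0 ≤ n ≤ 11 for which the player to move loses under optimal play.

Build the Grundy sequence with g(k) = mex{g(k−s) : s ∈ {2, 6}, s ≤ k}:
k:     0  1  2  3  4  5  6  7  8  9 10 11
g(k):  0  0  1  1  0  0  1  1  0  0  1  1
The P-positions (g = 0) in 0..11 are 0, 1, 4, 5, 8, 9.

0, 1, 4, 5, 8, 9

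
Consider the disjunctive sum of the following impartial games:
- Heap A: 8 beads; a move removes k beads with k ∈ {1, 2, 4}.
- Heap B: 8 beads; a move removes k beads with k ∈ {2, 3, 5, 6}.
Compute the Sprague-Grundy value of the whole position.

For heap A, compute g(0), g(1), … with moves {1, 2, 4}:
g(0) = mex{} = 0
g(1) = mex{0} = 1
g(2) = mex{0,1} = 2
g(3) = mex{1,2} = 0
g(4) = mex{0,2} = 1
g(5) = mex{0,1} = 2
g(6) = mex{1,2} = 0
g(7) = mex{0,2} = 1
g(8) = mex{0,1} = 2
So g(8) = 2.
Build the Grundy sequence for heap B with g(k) = mex{g(k−s) : s ∈ {2, 3, 5, 6}, s ≤ k}:
g(0) = mex{} = 0
g(1) = mex{} = 0
g(2) = mex{0} = 1
g(3) = mex{0} = 1
g(4) = mex{0,1} = 2
g(5) = mex{0,1} = 2
g(6) = mex{0,1,2} = 3
g(7) = mex{0,1,2} = 3
g(8) = mex{1,2,3} = 0
So g(8) = 0.
The value of a disjunctive sum is the nim-sum of the parts.
Combined value = 2 XOR 0 = 2.

2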